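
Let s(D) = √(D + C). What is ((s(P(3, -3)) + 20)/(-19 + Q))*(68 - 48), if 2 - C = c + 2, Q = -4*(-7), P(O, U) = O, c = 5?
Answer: 400/9 + 20*I*√2/9 ≈ 44.444 + 3.1427*I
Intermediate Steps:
Q = 28
C = -5 (C = 2 - (5 + 2) = 2 - 1*7 = 2 - 7 = -5)
s(D) = √(-5 + D) (s(D) = √(D - 5) = √(-5 + D))
((s(P(3, -3)) + 20)/(-19 + Q))*(68 - 48) = ((√(-5 + 3) + 20)/(-19 + 28))*(68 - 48) = ((√(-2) + 20)/9)*20 = ((I*√2 + 20)*(⅑))*20 = ((20 + I*√2)*(⅑))*20 = (20/9 + I*√2/9)*20 = 400/9 + 20*I*√2/9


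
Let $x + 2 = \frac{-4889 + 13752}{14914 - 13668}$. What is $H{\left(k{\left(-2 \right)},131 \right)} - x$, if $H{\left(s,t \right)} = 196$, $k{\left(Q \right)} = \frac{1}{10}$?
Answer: $\frac{237845}{1246} \approx 190.89$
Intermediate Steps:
$k{\left(Q \right)} = \frac{1}{10}$
$x = \frac{6371}{1246}$ ($x = -2 + \frac{-4889 + 13752}{14914 - 13668} = -2 + \frac{8863}{1246} = \frac{6371}{1246} \approx 5.1132$)
$H{\left(k{\left(-2 \right)},131 \right)} - x = 196 - \frac{6371}{1246} = \frac{237845}{1246}$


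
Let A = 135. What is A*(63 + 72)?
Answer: 18225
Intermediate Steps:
A*(63 + 72) = 135*(63 + 72) = 135*135 = 18225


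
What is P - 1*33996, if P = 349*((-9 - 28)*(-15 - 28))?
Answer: 521263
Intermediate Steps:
P = 555259 (P = 349*(-37*(-43)) = 349*1591 = 555259)
P - 1*33996 = 555259 - 1*33996 = 555259 - 33996 = 521263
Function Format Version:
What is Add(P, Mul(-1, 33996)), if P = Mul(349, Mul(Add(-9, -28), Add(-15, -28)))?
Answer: 521263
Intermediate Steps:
P = 555259 (P = Mul(349, Mul(-37, -43)) = Mul(349, 1591) = 555259)
Add(P, Mul(-1, 33996)) = Add(555259, Mul(-1, 33996)) = Add(555259, -33996) = 521263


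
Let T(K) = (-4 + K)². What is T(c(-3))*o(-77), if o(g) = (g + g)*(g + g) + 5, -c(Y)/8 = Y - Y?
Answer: 379536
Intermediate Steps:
c(Y) = 0 (c(Y) = -8*(Y - Y) = -8*0 = 0)
o(g) = 5 + 4*g² (o(g) = (2*g)*(2*g) + 5 = 4*g² + 5 = 5 + 4*g²)
T(c(-3))*o(-77) = (-4 + 0)²*(5 + 4*(-77)²) = (-4)²*(5 + 4*5929) = 16*(5 + 23716) = 16*23721 = 379536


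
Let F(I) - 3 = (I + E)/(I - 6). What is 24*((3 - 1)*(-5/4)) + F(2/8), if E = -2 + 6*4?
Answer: -1400/23 ≈ -60.870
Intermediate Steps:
E = 22 (E = -2 + 24 = 22)
F(I) = 3 + (22 + I)/(-6 + I) (F(I) = 3 + (I + 22)/(I - 6) = 3 + (22 + I)/(-6 + I))
24*((3 - 1)*(-5/4)) + F(2/8) = 24*((3 - 1)*(-5/4)) + 4*(1 + 2/8)/(-6 + 2/8) = 24*(2*(-5*¼)) + 4*(1 + 2*(⅛))/(-6 + 2*(⅛)) = 24*(2*(-5/4)) + 4*(1 + ¼)/(-6 + ¼) = 24*(-5/2) + 4*(5/4)/(-23/4) = -60 + 4*(-4/23)*(5/4) = -60 - 20/23 = -1400/23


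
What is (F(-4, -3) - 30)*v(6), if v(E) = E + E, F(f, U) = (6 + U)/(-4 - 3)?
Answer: -2556/7 ≈ -365.14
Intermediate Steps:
F(f, U) = -6/7 - U/7 (F(f, U) = (6 + U)/(-7) = (6 + U)*(-⅐) = -6/7 - U/7)
v(E) = 2*E
(F(-4, -3) - 30)*v(6) = ((-6/7 - ⅐*(-3)) - 30)*(2*6) = ((-6/7 + 3/7) - 30)*12 = (-3/7 - 30)*12 = -213/7*12 = -2556/7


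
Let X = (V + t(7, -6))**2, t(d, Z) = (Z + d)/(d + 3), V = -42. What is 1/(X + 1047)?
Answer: 100/280261 ≈ 0.00035681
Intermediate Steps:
t(d, Z) = (Z + d)/(3 + d)
X = 175561/100 (X = (-42 + (-6 + 7)/(3 + 7))**2 = (-42 + 1/10)**2 = (-419/10)**2 = 175561/100 ≈ 1755.6)
1/(X + 1047) = 1/(175561/100 + 1047) = 1/(280261/100) = 100/280261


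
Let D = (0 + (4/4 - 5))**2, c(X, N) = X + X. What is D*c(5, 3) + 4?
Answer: 164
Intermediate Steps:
c(X, N) = 2*X
D = 16 (D = (0 + (4*(1/4) - 5))**2 = (0 + (1 - 5))**2 = (0 - 4)**2 = (-4)**2 = 16)
D*c(5, 3) + 4 = 16*(2*5) + 4 = 16*10 + 4 = 160 + 4 = 164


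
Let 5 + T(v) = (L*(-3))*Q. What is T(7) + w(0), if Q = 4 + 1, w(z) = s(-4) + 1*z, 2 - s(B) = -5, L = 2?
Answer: -28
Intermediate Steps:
s(B) = 7 (s(B) = 2 - 1*(-5) = 2 + 5 = 7)
w(z) = 7 + z (w(z) = 7 + 1*z = 7 + z)
Q = 5
T(v) = -35 (T(v) = -5 + (2*(-3))*5 = -5 - 6*5 = -5 - 30 = -35)
T(7) + w(0) = -35 + (7 + 0) = -35 + 7 = -28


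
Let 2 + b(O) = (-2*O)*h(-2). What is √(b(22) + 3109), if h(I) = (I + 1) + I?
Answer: √3239 ≈ 56.912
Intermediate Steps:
h(I) = 1 + 2*I (h(I) = (1 + I) + I = 1 + 2*I)
b(O) = -2 + 6*O (b(O) = -2 + (-2*O)*(1 + 2*(-2)) = -2 + (-2*O)*(1 - 4) = -2 - 2*O*(-3) = -2 + 6*O)
√(b(22) + 3109) = √((-2 + 6*22) + 3109) = √((-2 + 132) + 3109) = √(130 + 3109) = √3239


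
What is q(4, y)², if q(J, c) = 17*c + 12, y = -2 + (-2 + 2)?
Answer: 484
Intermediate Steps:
y = -2 (y = -2 + 0 = -2)
q(J, c) = 12 + 17*c
q(4, y)² = (12 + 17*(-2))² = (12 - 34)² = (-22)² = 484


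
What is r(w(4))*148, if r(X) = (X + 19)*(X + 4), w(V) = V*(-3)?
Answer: -8288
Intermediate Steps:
w(V) = -3*V
r(X) = (4 + X)*(19 + X) (r(X) = (19 + X)*(4 + X) = (4 + X)*(19 + X))
r(w(4))*148 = (76 + (-3*4)² + 23*(-3*4))*148 = (76 + (-12)² + 23*(-12))*148 = (76 + 144 - 276)*148 = -56*148 = -8288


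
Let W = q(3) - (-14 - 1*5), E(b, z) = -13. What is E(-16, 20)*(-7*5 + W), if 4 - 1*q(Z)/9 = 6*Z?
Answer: 1846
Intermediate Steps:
q(Z) = 36 - 54*Z
W = -107 (W = (36 - 54*3) - (-14 - 1*5) = (36 - 162) - (-14 - 5) = -126 - 1*(-19) = -126 + 19 = -107)
E(-16, 20)*(-7*5 + W) = -13*(-7*5 - 107) = -13*(-35 - 107) = -13*(-142) = 1846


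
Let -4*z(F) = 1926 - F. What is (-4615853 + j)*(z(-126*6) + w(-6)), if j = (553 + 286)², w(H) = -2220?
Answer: 11307439446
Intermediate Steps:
z(F) = -963/2 + F/4 (z(F) = -(1926 - F)/4 = -963/2 + F/4)
j = 703921 (j = 839² = 703921)
(-4615853 + j)*(z(-126*6) + w(-6)) = (-4615853 + 703921)*((-963/2 + (-126*6)/4) - 2220) = -3911932*((-963/2 + (¼)*(-756)) - 2220) = -3911932*((-963/2 - 189) - 2220) = -3911932*(-1341/2 - 2220) = -3911932*(-5781/2) = 11307439446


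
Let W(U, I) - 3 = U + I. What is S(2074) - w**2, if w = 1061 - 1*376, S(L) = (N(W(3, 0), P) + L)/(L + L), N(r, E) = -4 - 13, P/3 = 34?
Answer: -114490779/244 ≈ -4.6922e+5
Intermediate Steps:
P = 102 (P = 3*34 = 102)
W(U, I) = 3 + I + U (W(U, I) = 3 + (U + I) = 3 + (I + U) = 3 + I + U)
N(r, E) = -17
S(L) = (-17 + L)/(2*L) (S(L) = (-17 + L)/(L + L) = (-17 + L)/((2*L)) = (-17 + L)*(1/(2*L)) = (-17 + L)/(2*L))
w = 685 (w = 1061 - 376 = 685)
S(2074) - w**2 = (1/2)*(-17 + 2074)/2074 - 1*685**2 = (1/2)*(1/2074)*2057 - 1*469225 = 121/244 - 469225 = -114490779/244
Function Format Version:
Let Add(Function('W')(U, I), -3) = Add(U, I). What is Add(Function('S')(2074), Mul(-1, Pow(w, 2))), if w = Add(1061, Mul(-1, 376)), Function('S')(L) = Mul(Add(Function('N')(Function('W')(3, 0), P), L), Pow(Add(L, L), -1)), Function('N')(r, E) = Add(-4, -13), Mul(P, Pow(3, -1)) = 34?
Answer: Rational(-114490779, 244) ≈ -4.6922e+5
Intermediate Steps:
P = 102 (P = Mul(3, 34) = 102)
Function('W')(U, I) = Add(3, I, U) (Function('W')(U, I) = Add(3, Add(U, I)) = Add(3, Add(I, U)) = Add(3, I, U))
Function('N')(r, E) = -17
Function('S')(L) = Mul(Rational(1, 2), Pow(L, -1), Add(-17, L)) (Function('S')(L) = Mul(Add(-17, L), Pow(Add(L, L), -1)) = Mul(Add(-17, L), Pow(Mul(2, L), -1)) = Mul(Add(-17, L), Mul(Rational(1, 2), Pow(L, -1))) = Mul(Rational(1, 2), Pow(L, -1), Add(-17, L)))
w = 685 (w = Add(1061, -376) = 685)
Add(Function('S')(2074), Mul(-1, Pow(w, 2))) = Add(Mul(Rational(1, 2), Pow(2074, -1), Add(-17, 2074)), Mul(-1, Pow(685, 2))) = Add(Mul(Rational(1, 2), Rational(1, 2074), 2057), Mul(-1, 469225)) = Add(Rational(121, 244), -469225) = Rational(-114490779, 244)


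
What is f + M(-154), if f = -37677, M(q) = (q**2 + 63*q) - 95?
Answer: -23758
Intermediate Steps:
M(q) = -95 + q**2 + 63*q
f + M(-154) = -37677 + (-95 + (-154)**2 + 63*(-154)) = -37677 + (-95 + 23716 - 9702) = -37677 + 13919 = -23758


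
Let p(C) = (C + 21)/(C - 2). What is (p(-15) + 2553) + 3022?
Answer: 94769/17 ≈ 5574.6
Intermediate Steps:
p(C) = (21 + C)/(-2 + C)
(p(-15) + 2553) + 3022 = ((21 - 15)/(-2 - 15) + 2553) + 3022 = (6/(-17) + 2553) + 3022 = (-1/17*6 + 2553) + 3022 = (-6/17 + 2553) + 3022 = 43395/17 + 3022 = 94769/17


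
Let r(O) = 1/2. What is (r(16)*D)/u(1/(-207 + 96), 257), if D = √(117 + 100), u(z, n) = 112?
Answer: √217/224 ≈ 0.065763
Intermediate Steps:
r(O) = ½
D = √217 ≈ 14.731
(r(16)*D)/u(1/(-207 + 96), 257) = (√217/2)/112 = (√217/2)*(1/112) = √217/224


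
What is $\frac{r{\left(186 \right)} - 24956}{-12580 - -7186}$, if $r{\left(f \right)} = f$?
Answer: $\frac{12385}{2697} \approx 4.5921$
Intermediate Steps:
$\frac{r{\left(186 \right)} - 24956}{-12580 - -7186} = \frac{186 - 24956}{-12580 - -7186} = - \frac{24770}{-12580 + \left(-8871 + 16057\right)} = - \frac{24770}{-12580 + 7186} = - \frac{24770}{-5394} = \left(-24770\right) \left(- \frac{1}{5394}\right) = \frac{12385}{2697}$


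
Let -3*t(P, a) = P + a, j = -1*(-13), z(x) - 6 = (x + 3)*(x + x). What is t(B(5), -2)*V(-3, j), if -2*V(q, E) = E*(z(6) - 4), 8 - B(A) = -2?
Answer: 5720/3 ≈ 1906.7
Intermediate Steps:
B(A) = 10 (B(A) = 8 - 1*(-2) = 8 + 2 = 10)
z(x) = 6 + 2*x*(3 + x) (z(x) = 6 + (x + 3)*(x + x) = 6 + (3 + x)*(2*x) = 6 + 2*x*(3 + x))
j = 13
V(q, E) = -55*E (V(q, E) = -E*((6 + 2*6² + 6*6) - 4)/2 = -E*((6 + 2*36 + 36) - 4)/2 = -E*((6 + 72 + 36) - 4)/2 = -E*(114 - 4)/2 = -E*110/2 = -55*E)
t(P, a) = -P/3 - a/3 (t(P, a) = -(P + a)/3 = -P/3 - a/3)
t(B(5), -2)*V(-3, j) = (-⅓*10 - ⅓*(-2))*(-55*13) = (-10/3 + ⅔)*(-715) = -8/3*(-715) = 5720/3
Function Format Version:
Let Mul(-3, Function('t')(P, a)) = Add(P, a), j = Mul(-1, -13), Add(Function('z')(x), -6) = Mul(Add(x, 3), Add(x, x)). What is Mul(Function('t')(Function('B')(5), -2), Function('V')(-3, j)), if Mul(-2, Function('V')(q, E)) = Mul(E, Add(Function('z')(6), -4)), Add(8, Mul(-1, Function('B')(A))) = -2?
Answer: Rational(5720, 3) ≈ 1906.7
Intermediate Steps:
Function('B')(A) = 10 (Function('B')(A) = Add(8, Mul(-1, -2)) = Add(8, 2) = 10)
Function('z')(x) = Add(6, Mul(2, x, Add(3, x))) (Function('z')(x) = Add(6, Mul(Add(x, 3), Add(x, x))) = Add(6, Mul(Add(3, x), Mul(2, x))) = Add(6, Mul(2, x, Add(3, x))))
j = 13
Function('V')(q, E) = Mul(-55, E) (Function('V')(q, E) = Mul(Rational(-1, 2), Mul(E, Add(Add(6, Mul(2, Pow(6, 2)), Mul(6, 6)), -4))) = Mul(Rational(-1, 2), Mul(E, Add(Add(6, Mul(2, 36), 36), -4))) = Mul(Rational(-1, 2), Mul(E, Add(Add(6, 72, 36), -4))) = Mul(Rational(-1, 2), Mul(E, Add(114, -4))) = Mul(Rational(-1, 2), Mul(E, 110)) = Mul(Rational(-1, 2), Mul(110, E)) = Mul(-55, E))
Function('t')(P, a) = Add(Mul(Rational(-1, 3), P), Mul(Rational(-1, 3), a)) (Function('t')(P, a) = Mul(Rational(-1, 3), Add(P, a)) = Add(Mul(Rational(-1, 3), P), Mul(Rational(-1, 3), a)))
Mul(Function('t')(Function('B')(5), -2), Function('V')(-3, j)) = Mul(Add(Mul(Rational(-1, 3), 10), Mul(Rational(-1, 3), -2)), Mul(-55, 13)) = Mul(Add(Rational(-10, 3), Rational(2, 3)), -715) = Mul(Rational(-8, 3), -715) = Rational(5720, 3)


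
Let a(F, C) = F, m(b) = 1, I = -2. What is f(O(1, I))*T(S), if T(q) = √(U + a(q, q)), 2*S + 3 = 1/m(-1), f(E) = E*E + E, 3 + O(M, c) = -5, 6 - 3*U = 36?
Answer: 56*I*√11 ≈ 185.73*I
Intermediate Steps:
U = -10 (U = 2 - ⅓*36 = 2 - 12 = -10)
O(M, c) = -8 (O(M, c) = -3 - 5 = -8)
f(E) = E + E² (f(E) = E² + E = E + E²)
S = -1 (S = -3/2 + (½)/1 = -3/2 + (½)*1 = -3/2 + ½ = -1)
T(q) = √(-10 + q)
f(O(1, I))*T(S) = (-8*(1 - 8))*√(-10 - 1) = (-8*(-7))*√(-11) = 56*(I*√11) = 56*I*√11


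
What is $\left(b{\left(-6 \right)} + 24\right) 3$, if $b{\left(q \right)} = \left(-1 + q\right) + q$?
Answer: $33$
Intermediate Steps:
$b{\left(q \right)} = -1 + 2 q$
$\left(b{\left(-6 \right)} + 24\right) 3 = \left(\left(-1 + 2 \left(-6\right)\right) + 24\right) 3 = \left(\left(-1 - 12\right) + 24\right) 3 = \left(-13 + 24\right) 3 = 11 \cdot 3 = 33$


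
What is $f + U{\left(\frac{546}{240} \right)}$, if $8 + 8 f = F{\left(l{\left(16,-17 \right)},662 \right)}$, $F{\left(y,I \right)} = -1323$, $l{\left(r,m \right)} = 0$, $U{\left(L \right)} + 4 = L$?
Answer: $- \frac{1681}{10} \approx -168.1$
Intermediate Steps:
$U{\left(L \right)} = -4 + L$
$f = - \frac{1331}{8}$ ($f = -1 + \frac{1}{8} \left(-1323\right) = -1 - \frac{1323}{8} = - \frac{1331}{8} \approx -166.38$)
$f + U{\left(\frac{546}{240} \right)} = - \frac{1331}{8} - \left(4 - \frac{546}{240}\right) = - \frac{1331}{8} + \left(-4 + 546 \cdot \frac{1}{240}\right) = - \frac{1331}{8} + \left(-4 + \frac{91}{40}\right) = - \frac{1331}{8} - \frac{69}{40} = - \frac{1681}{10}$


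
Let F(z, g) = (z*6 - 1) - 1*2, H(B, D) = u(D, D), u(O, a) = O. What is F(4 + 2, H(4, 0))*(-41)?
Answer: -1353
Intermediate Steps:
H(B, D) = D
F(z, g) = -3 + 6*z (F(z, g) = (6*z - 1) - 2 = (-1 + 6*z) - 2 = -3 + 6*z)
F(4 + 2, H(4, 0))*(-41) = (-3 + 6*(4 + 2))*(-41) = (-3 + 6*6)*(-41) = (-3 + 36)*(-41) = 33*(-41) = -1353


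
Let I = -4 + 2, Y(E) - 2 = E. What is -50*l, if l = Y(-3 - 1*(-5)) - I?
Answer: -300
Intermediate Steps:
Y(E) = 2 + E
I = -2
l = 6 (l = (2 + (-3 - 1*(-5))) - 1*(-2) = (2 + (-3 + 5)) + 2 = (2 + 2) + 2 = 4 + 2 = 6)
-50*l = -50*6 = -300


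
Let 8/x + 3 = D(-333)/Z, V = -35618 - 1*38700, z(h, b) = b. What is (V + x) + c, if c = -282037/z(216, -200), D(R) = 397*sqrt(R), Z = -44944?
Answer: (-17366641533*sqrt(37) + 1966133212816*I)/(600*(-44944*I + 397*sqrt(37))) ≈ -72911.0 + 0.14287*I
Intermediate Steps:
V = -74318 (V = -35618 - 38700 = -74318)
x = 8/(-3 - 1191*I*sqrt(37)/44944) (x = 8/(-3 + (397*sqrt(-333))/(-44944)) = 8/(-3 + (397*(3*I*sqrt(37)))*(-1/44944)) = 8/(-3 + (1191*I*sqrt(37))*(-1/44944)) = 8/(-3 - 1191*I*sqrt(37)/44944) ≈ -2.659 + 0.14287*I)
c = 282037/200 (c = -282037/(-200) = -282037*(-1/200) = 282037/200 ≈ 1410.2)
(V + x) + c = (-74318 + (-16159705088/6077384007 + 142742144*I*sqrt(37)/6077384007)) + 282037/200 = (-451675184337314/6077384007 + 142742144*I*sqrt(37)/6077384007) + 282037/200 = -88620989714280541/1215476801400 + 142742144*I*sqrt(37)/6077384007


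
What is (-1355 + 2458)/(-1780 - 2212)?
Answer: -1103/3992 ≈ -0.27630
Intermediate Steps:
(-1355 + 2458)/(-1780 - 2212) = 1103/(-3992) = 1103*(-1/3992) = -1103/3992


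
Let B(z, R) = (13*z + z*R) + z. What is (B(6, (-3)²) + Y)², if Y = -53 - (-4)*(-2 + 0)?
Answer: 5929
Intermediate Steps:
B(z, R) = 14*z + R*z (B(z, R) = (13*z + R*z) + z = 14*z + R*z)
Y = -61 (Y = -53 - (-4)*(-2) = -53 - 1*8 = -53 - 8 = -61)
(B(6, (-3)²) + Y)² = (6*(14 + (-3)²) - 61)² = (6*(14 + 9) - 61)² = (6*23 - 61)² = (138 - 61)² = 77² = 5929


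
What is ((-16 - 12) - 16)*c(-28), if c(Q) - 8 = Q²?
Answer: -34848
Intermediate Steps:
c(Q) = 8 + Q²
((-16 - 12) - 16)*c(-28) = ((-16 - 12) - 16)*(8 + (-28)²) = (-28 - 16)*(8 + 784) = -44*792 = -34848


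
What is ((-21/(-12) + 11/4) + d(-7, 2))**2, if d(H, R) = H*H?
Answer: 11449/4 ≈ 2862.3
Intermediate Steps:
d(H, R) = H**2
((-21/(-12) + 11/4) + d(-7, 2))**2 = ((-21/(-12) + 11/4) + (-7)**2)**2 = ((-21*(-1/12) + 11*(1/4)) + 49)**2 = ((7/4 + 11/4) + 49)**2 = (9/2 + 49)**2 = (107/2)**2 = 11449/4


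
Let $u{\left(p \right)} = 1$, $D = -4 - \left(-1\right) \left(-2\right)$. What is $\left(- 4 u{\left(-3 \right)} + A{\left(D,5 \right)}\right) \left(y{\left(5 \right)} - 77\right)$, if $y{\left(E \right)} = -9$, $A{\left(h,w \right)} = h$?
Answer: $860$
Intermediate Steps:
$D = -6$ ($D = -4 - 2 = -6$)
$\left(- 4 u{\left(-3 \right)} + A{\left(D,5 \right)}\right) \left(y{\left(5 \right)} - 77\right) = \left(\left(-4\right) 1 - 6\right) \left(-9 - 77\right) = \left(-4 - 6\right) \left(-86\right) = \left(-10\right) \left(-86\right) = 860$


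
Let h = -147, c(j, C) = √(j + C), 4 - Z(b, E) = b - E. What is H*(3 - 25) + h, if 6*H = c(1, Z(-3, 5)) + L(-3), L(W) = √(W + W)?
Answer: -147 - 11*√13/3 - 11*I*√6/3 ≈ -160.22 - 8.9815*I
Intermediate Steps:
Z(b, E) = 4 + E - b (Z(b, E) = 4 - (b - E) = 4 + (E - b) = 4 + E - b)
c(j, C) = √(C + j)
L(W) = √2*√W (L(W) = √(2*W) = √2*√W)
H = √13/6 + I*√6/6 (H = (√((4 + 5 - 1*(-3)) + 1) + √2*√(-3))/6 = (√((4 + 5 + 3) + 1) + √2*(I*√3))/6 = (√(12 + 1) + I*√6)/6 = (√13 + I*√6)/6 = √13/6 + I*√6/6 ≈ 0.60093 + 0.40825*I)
H*(3 - 25) + h = (√13/6 + I*√6/6)*(3 - 25) - 147 = (√13/6 + I*√6/6)*(-22) - 147 = (-11*√13/3 - 11*I*√6/3) - 147 = -147 - 11*√13/3 - 11*I*√6/3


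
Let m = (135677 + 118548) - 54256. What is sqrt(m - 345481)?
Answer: 6*I*sqrt(4042) ≈ 381.46*I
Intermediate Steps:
m = 199969 (m = 254225 - 54256 = 199969)
sqrt(m - 345481) = sqrt(199969 - 345481) = sqrt(-145512) = 6*I*sqrt(4042)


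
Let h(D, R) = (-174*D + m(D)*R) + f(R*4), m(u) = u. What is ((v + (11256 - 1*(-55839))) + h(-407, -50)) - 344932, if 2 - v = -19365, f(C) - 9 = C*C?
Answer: -127293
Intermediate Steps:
f(C) = 9 + C² (f(C) = 9 + C*C = 9 + C²)
h(D, R) = 9 - 174*D + 16*R² + D*R (h(D, R) = (-174*D + D*R) + (9 + (R*4)²) = (-174*D + D*R) + (9 + (4*R)²) = (-174*D + D*R) + (9 + 16*R²) = 9 - 174*D + 16*R² + D*R)
v = 19367 (v = 2 - 1*(-19365) = 2 + 19365 = 19367)
((v + (11256 - 1*(-55839))) + h(-407, -50)) - 344932 = ((19367 + (11256 - 1*(-55839))) + (9 - 174*(-407) + 16*(-50)² - 407*(-50))) - 344932 = ((19367 + (11256 + 55839)) + (9 + 70818 + 16*2500 + 20350)) - 344932 = ((19367 + 67095) + (9 + 70818 + 40000 + 20350)) - 344932 = (86462 + 131177) - 344932 = 217639 - 344932 = -127293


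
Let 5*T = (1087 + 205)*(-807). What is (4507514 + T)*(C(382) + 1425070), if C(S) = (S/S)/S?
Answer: 5850668881958083/955 ≈ 6.1264e+12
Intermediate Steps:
C(S) = 1/S
T = -1042644/5 (T = ((1087 + 205)*(-807))/5 = (1292*(-807))/5 = (⅕)*(-1042644) = -1042644/5 ≈ -2.0853e+5)
(4507514 + T)*(C(382) + 1425070) = (4507514 - 1042644/5)*(1/382 + 1425070) = 21494926*(1/382 + 1425070)/5 = (21494926/5)*(544376741/382) = 5850668881958083/955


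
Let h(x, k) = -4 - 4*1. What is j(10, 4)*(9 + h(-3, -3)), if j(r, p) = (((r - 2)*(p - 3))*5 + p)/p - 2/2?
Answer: 10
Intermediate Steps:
j(r, p) = -1 + (p + 5*(-3 + p)*(-2 + r))/p (j(r, p) = (((-2 + r)*(-3 + p))*5 + p)/p - 2*½ = (((-3 + p)*(-2 + r))*5 + p)/p - 1 = (5*(-3 + p)*(-2 + r) + p)/p - 1 = (p + 5*(-3 + p)*(-2 + r))/p - 1 = -1 + (p + 5*(-3 + p)*(-2 + r))/p)
h(x, k) = -8 (h(x, k) = -4 - 4 = -8)
j(10, 4)*(9 + h(-3, -3)) = (5*(6 - 3*10 + 4*(-2 + 10))/4)*(9 - 8) = (5*(¼)*(6 - 30 + 4*8))*1 = (5*(¼)*(6 - 30 + 32))*1 = (5*(¼)*8)*1 = 10*1 = 10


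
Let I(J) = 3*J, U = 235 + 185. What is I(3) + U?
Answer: 429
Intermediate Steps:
U = 420
I(3) + U = 3*3 + 420 = 9 + 420 = 429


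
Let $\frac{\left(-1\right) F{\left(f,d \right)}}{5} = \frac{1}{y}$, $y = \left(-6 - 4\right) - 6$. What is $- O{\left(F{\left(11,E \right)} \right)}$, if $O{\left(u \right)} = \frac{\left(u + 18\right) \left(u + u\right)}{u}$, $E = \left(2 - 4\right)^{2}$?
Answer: $- \frac{293}{8} \approx -36.625$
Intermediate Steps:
$y = -16$ ($y = -10 - 6 = -16$)
$E = 4$ ($E = \left(-2\right)^{2} = 4$)
$F{\left(f,d \right)} = \frac{5}{16}$ ($F{\left(f,d \right)} = - \frac{5}{-16} = \left(-5\right) \left(- \frac{1}{16}\right) = \frac{5}{16}$)
$O{\left(u \right)} = 36 + 2 u$ ($O{\left(u \right)} = \frac{\left(18 + u\right) 2 u}{u} = \frac{2 u \left(18 + u\right)}{u} = 36 + 2 u$)
$- O{\left(F{\left(11,E \right)} \right)} = - (36 + 2 \cdot \frac{5}{16}) = - (36 + \frac{5}{8}) = \left(-1\right) \frac{293}{8} = - \frac{293}{8}$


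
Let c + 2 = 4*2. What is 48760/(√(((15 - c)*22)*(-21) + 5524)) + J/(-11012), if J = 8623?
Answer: -8623/11012 + 24380*√1366/683 ≈ 1318.5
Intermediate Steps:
c = 6 (c = -2 + 4*2 = -2 + 8 = 6)
48760/(√(((15 - c)*22)*(-21) + 5524)) + J/(-11012) = 48760/(√(((15 - 1*6)*22)*(-21) + 5524)) + 8623/(-11012) = 48760/(√(((15 - 6)*22)*(-21) + 5524)) + 8623*(-1/11012) = 48760/(√((9*22)*(-21) + 5524)) - 8623/11012 = 48760/(√(198*(-21) + 5524)) - 8623/11012 = 48760/(√(-4158 + 5524)) - 8623/11012 = 48760/(√1366) - 8623/11012 = 48760*(√1366/1366) - 8623/11012 = 24380*√1366/683 - 8623/11012 = -8623/11012 + 24380*√1366/683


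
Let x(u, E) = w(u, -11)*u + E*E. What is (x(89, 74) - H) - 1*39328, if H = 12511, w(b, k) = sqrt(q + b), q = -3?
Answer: -46363 + 89*sqrt(86) ≈ -45538.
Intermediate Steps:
w(b, k) = sqrt(-3 + b)
x(u, E) = E**2 + u*sqrt(-3 + u) (x(u, E) = sqrt(-3 + u)*u + E*E = u*sqrt(-3 + u) + E**2 = E**2 + u*sqrt(-3 + u))
(x(89, 74) - H) - 1*39328 = ((74**2 + 89*sqrt(-3 + 89)) - 1*12511) - 1*39328 = ((5476 + 89*sqrt(86)) - 12511) - 39328 = (-7035 + 89*sqrt(86)) - 39328 = -46363 + 89*sqrt(86)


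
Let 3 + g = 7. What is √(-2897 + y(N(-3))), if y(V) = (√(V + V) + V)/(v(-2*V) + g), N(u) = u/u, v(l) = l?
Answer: √(-11586 + 2*√2)/2 ≈ 53.813*I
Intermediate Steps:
g = 4 (g = -3 + 7 = 4)
N(u) = 1
y(V) = (V + √2*√V)/(4 - 2*V) (y(V) = (√(V + V) + V)/(-2*V + 4) = (√(2*V) + V)/(4 - 2*V) = (√2*√V + V)/(4 - 2*V) = (V + √2*√V)/(4 - 2*V))
√(-2897 + y(N(-3))) = √(-2897 + (-1*1 - √2*√1)/(2*(-2 + 1))) = √(-2897 + (½)*(-1 - 1*√2*1)/(-1)) = √(-2897 + (½)*(-1)*(-1 - √2)) = √(-2897 + (½ + √2/2)) = √(-5793/2 + √2/2)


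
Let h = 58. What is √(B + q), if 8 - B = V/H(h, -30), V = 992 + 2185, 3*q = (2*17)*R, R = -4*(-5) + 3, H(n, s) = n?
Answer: √6475758/174 ≈ 14.625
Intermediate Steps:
R = 23 (R = 20 + 3 = 23)
q = 782/3 (q = ((2*17)*23)/3 = (34*23)/3 = (⅓)*782 = 782/3 ≈ 260.67)
V = 3177
B = -2713/58 (B = 8 - 3177/58 = -2713/58 ≈ -46.776)
√(B + q) = √(-2713/58 + 782/3) = √(37217/174) = √6475758/174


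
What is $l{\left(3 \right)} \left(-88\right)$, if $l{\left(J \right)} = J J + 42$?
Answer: $-4488$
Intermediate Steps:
$l{\left(J \right)} = 42 + J^{2}$ ($l{\left(J \right)} = J^{2} + 42 = 42 + J^{2}$)
$l{\left(3 \right)} \left(-88\right) = \left(42 + 3^{2}\right) \left(-88\right) = \left(42 + 9\right) \left(-88\right) = 51 \left(-88\right) = -4488$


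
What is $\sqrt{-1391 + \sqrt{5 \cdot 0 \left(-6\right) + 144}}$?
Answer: $i \sqrt{1379} \approx 37.135 i$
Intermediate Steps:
$\sqrt{-1391 + \sqrt{5 \cdot 0 \left(-6\right) + 144}} = \sqrt{-1391 + \sqrt{0 \left(-6\right) + 144}} = \sqrt{-1391 + \sqrt{0 + 144}} = \sqrt{-1391 + \sqrt{144}} = \sqrt{-1391 + 12} = \sqrt{-1379} = i \sqrt{1379}$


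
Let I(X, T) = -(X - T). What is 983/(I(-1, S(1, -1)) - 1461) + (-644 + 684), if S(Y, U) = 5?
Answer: 57217/1455 ≈ 39.324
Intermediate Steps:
I(X, T) = T - X
983/(I(-1, S(1, -1)) - 1461) + (-644 + 684) = 983/((5 - 1*(-1)) - 1461) + (-644 + 684) = 983/((5 + 1) - 1461) + 40 = 983/(6 - 1461) + 40 = 983/(-1455) + 40 = 983*(-1/1455) + 40 = -983/1455 + 40 = 57217/1455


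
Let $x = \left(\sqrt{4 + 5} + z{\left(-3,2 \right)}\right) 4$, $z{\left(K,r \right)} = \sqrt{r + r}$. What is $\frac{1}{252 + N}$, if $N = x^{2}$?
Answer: $\frac{1}{652} \approx 0.0015337$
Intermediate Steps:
$z{\left(K,r \right)} = \sqrt{2} \sqrt{r}$ ($z{\left(K,r \right)} = \sqrt{2 r} = \sqrt{2} \sqrt{r}$)
$x = 20$ ($x = \left(\sqrt{4 + 5} + \sqrt{2} \sqrt{2}\right) 4 = \left(\sqrt{9} + 2\right) 4 = \left(3 + 2\right) 4 = 5 \cdot 4 = 20$)
$N = 400$ ($N = 20^{2} = 400$)
$\frac{1}{252 + N} = \frac{1}{252 + 400} = \frac{1}{652}$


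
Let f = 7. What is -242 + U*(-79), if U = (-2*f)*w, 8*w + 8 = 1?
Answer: -4839/4 ≈ -1209.8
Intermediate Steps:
w = -7/8 (w = -1 + (⅛)*1 = -1 + ⅛ = -7/8 ≈ -0.87500)
U = 49/4 (U = -2*7*(-7/8) = -14*(-7/8) = 49/4 ≈ 12.250)
-242 + U*(-79) = -242 + (49/4)*(-79) = -242 - 3871/4 = -4839/4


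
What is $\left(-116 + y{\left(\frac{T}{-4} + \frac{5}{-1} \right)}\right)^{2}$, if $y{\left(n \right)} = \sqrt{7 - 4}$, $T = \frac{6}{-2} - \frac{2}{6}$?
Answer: $\left(116 - \sqrt{3}\right)^{2} \approx 13057.0$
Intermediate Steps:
$T = - \frac{10}{3}$ ($T = 6 \left(- \frac{1}{2}\right) - \frac{1}{3} = -3 - \frac{1}{3} = - \frac{10}{3} \approx -3.3333$)
$y{\left(n \right)} = \sqrt{3}$
$\left(-116 + y{\left(\frac{T}{-4} + \frac{5}{-1} \right)}\right)^{2} = \left(-116 + \sqrt{3}\right)^{2}$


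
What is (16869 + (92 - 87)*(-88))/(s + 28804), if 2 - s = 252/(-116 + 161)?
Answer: 82145/144002 ≈ 0.57044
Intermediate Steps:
s = -18/5 (s = 2 - 252/(-116 + 161) = 2 - 252/45 = 2 - 1*28/5 = 2 - 28/5 = -18/5 ≈ -3.6000)
(16869 + (92 - 87)*(-88))/(s + 28804) = (16869 + (92 - 87)*(-88))/(-18/5 + 28804) = (16869 + 5*(-88))/(144002/5) = (16869 - 440)*(5/144002) = 16429*(5/144002) = 82145/144002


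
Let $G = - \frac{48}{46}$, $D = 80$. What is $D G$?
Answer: $- \frac{1920}{23} \approx -83.478$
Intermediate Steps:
$G = - \frac{24}{23}$ ($G = \left(-48\right) \frac{1}{46} = - \frac{24}{23} \approx -1.0435$)
$D G = 80 \left(- \frac{24}{23}\right) = - \frac{1920}{23}$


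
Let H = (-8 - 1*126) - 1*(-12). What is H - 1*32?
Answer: -154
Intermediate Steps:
H = -122 (H = (-8 - 126) + 12 = -134 + 12 = -122)
H - 1*32 = -122 - 1*32 = -122 - 32 = -154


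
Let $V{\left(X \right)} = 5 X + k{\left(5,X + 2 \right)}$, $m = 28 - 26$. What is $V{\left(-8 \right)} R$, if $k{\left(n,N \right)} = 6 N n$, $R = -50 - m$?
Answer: $11440$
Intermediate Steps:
$m = 2$
$R = -52$ ($R = -50 - 2 = -52$)
$k{\left(n,N \right)} = 6 N n$
$V{\left(X \right)} = 60 + 35 X$ ($V{\left(X \right)} = 5 X + 6 \left(X + 2\right) 5 = 5 X + 6 \left(2 + X\right) 5 = 5 X + \left(60 + 30 X\right) = 60 + 35 X$)
$V{\left(-8 \right)} R = \left(60 + 35 \left(-8\right)\right) \left(-52\right) = \left(60 - 280\right) \left(-52\right) = \left(-220\right) \left(-52\right) = 11440$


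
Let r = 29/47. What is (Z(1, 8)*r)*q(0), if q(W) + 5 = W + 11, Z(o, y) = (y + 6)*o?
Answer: 2436/47 ≈ 51.830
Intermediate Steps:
Z(o, y) = o*(6 + y) (Z(o, y) = (6 + y)*o = o*(6 + y))
r = 29/47 (r = 29*(1/47) = 29/47 ≈ 0.61702)
q(W) = 6 + W (q(W) = -5 + (W + 11) = -5 + (11 + W) = 6 + W)
(Z(1, 8)*r)*q(0) = ((1*(6 + 8))*(29/47))*(6 + 0) = ((1*14)*(29/47))*6 = (14*(29/47))*6 = (406/47)*6 = 2436/47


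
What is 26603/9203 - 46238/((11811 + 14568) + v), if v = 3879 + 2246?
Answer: 219587799/149567156 ≈ 1.4682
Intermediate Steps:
v = 6125
26603/9203 - 46238/((11811 + 14568) + v) = 26603/9203 - 46238/((11811 + 14568) + 6125) = 26603*(1/9203) - 46238/(26379 + 6125) = 26603/9203 - 46238/32504 = 26603/9203 - 46238*1/32504 = 26603/9203 - 23119/16252 = 219587799/149567156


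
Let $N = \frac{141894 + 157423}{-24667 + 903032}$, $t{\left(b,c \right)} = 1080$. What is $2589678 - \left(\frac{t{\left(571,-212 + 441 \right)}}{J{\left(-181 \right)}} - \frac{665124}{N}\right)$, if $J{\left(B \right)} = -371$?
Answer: $\frac{504321507663366}{111046607} \approx 4.5415 \cdot 10^{6}$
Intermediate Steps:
$N = \frac{299317}{878365} \approx 0.34077$
$2589678 - \left(\frac{t{\left(571,-212 + 441 \right)}}{J{\left(-181 \right)}} - \frac{665124}{N}\right) = 2589678 - \left(\frac{1080}{-371} - \frac{665124}{\frac{299317}{878365}}\right) = 2589678 - \left(1080 \left(- \frac{1}{371}\right) - \frac{584221642260}{299317}\right) = 2589678 - \left(- \frac{1080}{371} - \frac{584221642260}{299317}\right) = 2589678 - - \frac{216746552540820}{111046607} = 2589678 + \frac{216746552540820}{111046607} = \frac{504321507663366}{111046607}$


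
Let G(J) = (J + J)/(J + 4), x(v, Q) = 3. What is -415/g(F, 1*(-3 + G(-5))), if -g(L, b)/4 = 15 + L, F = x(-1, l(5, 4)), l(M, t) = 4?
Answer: 415/72 ≈ 5.7639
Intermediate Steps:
G(J) = 2*J/(4 + J) (G(J) = (2*J)/(4 + J) = 2*J/(4 + J))
F = 3
g(L, b) = -60 - 4*L (g(L, b) = -4*(15 + L) = -60 - 4*L)
-415/g(F, 1*(-3 + G(-5))) = -415/(-60 - 4*3) = -415/(-60 - 12) = -415/(-72) = -415*(-1/72) = 415/72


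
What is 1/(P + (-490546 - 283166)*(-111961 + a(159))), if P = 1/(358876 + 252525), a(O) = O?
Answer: 611401/52887744975822625 ≈ 1.1560e-11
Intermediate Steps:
P = 1/611401 ≈ 1.6356e-6
1/(P + (-490546 - 283166)*(-111961 + a(159))) = 1/(1/611401 + (-490546 - 283166)*(-111961 + 159)) = 1/(1/611401 - 773712*(-111802)) = 1/(1/611401 + 86502549024) = 1/(52887744975822625/611401) = 611401/52887744975822625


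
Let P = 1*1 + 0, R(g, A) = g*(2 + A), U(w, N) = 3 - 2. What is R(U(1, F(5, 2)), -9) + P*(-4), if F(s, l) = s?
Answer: -11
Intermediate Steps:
U(w, N) = 1
P = 1 (P = 1 + 0 = 1)
R(U(1, F(5, 2)), -9) + P*(-4) = 1*(2 - 9) + 1*(-4) = 1*(-7) - 4 = -7 - 4 = -11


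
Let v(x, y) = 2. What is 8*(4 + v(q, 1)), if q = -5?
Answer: 48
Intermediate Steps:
8*(4 + v(q, 1)) = 8*(4 + 2) = 8*6 = 48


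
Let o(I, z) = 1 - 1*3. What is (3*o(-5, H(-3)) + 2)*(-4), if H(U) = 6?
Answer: 16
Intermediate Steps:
o(I, z) = -2 (o(I, z) = 1 - 3 = -2)
(3*o(-5, H(-3)) + 2)*(-4) = (3*(-2) + 2)*(-4) = (-6 + 2)*(-4) = -4*(-4) = 16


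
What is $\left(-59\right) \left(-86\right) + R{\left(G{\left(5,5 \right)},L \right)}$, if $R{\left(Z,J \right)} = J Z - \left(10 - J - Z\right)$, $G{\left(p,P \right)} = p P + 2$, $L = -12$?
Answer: $4755$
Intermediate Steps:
$G{\left(p,P \right)} = 2 + P p$ ($G{\left(p,P \right)} = P p + 2 = 2 + P p$)
$R{\left(Z,J \right)} = -10 + J + Z + J Z$ ($R{\left(Z,J \right)} = J Z - \left(10 - J - Z\right) = J Z + \left(-10 + J + Z\right) = -10 + J + Z + J Z$)
$\left(-59\right) \left(-86\right) + R{\left(G{\left(5,5 \right)},L \right)} = \left(-59\right) \left(-86\right) - \left(-5 + 12 \left(2 + 5 \cdot 5\right)\right) = 5074 - \left(-5 + 12 \left(2 + 25\right)\right) = 5074 - 319 = 4755$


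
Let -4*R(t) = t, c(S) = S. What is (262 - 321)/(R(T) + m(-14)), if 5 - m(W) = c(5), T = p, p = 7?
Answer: 236/7 ≈ 33.714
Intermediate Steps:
T = 7
R(t) = -t/4
m(W) = 0 (m(W) = 5 - 1*5 = 5 - 5 = 0)
(262 - 321)/(R(T) + m(-14)) = (262 - 321)/(-¼*7 + 0) = -59/(-7/4 + 0) = -59/(-7/4) = -59*(-4/7) = 236/7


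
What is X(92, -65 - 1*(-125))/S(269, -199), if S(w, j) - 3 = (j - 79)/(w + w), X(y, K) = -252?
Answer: -16947/167 ≈ -101.48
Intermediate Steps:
S(w, j) = 3 + (-79 + j)/(2*w) (S(w, j) = 3 + (j - 79)/(w + w) = 3 + (-79 + j)/((2*w)) = 3 + (-79 + j)*(1/(2*w)) = 3 + (-79 + j)/(2*w))
X(92, -65 - 1*(-125))/S(269, -199) = -252*538/(-79 - 199 + 6*269) = -252*538/(-79 - 199 + 1614) = -252/((1/2)*(1/269)*1336) = -252/668/269 = -252*269/668 = -16947/167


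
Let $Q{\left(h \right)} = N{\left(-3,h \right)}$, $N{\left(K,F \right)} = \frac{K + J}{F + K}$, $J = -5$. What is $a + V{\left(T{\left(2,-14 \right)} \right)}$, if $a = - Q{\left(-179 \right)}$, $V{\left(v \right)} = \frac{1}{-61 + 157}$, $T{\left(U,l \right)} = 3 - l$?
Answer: $- \frac{293}{8736} \approx -0.033539$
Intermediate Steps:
$N{\left(K,F \right)} = \frac{-5 + K}{F + K}$ ($N{\left(K,F \right)} = \frac{K - 5}{F + K} = \frac{-5 + K}{F + K}$)
$Q{\left(h \right)} = - \frac{8}{-3 + h}$ ($Q{\left(h \right)} = \frac{-5 - 3}{h - 3} = \frac{1}{-3 + h} \left(-8\right) = - \frac{8}{-3 + h}$)
$V{\left(v \right)} = \frac{1}{96}$
$a = - \frac{4}{91}$ ($a = - \frac{-8}{-3 - 179} = - \frac{-8}{-182} = - \frac{\left(-8\right) \left(-1\right)}{182} = \left(-1\right) \frac{4}{91} = - \frac{4}{91} \approx -0.043956$)
$a + V{\left(T{\left(2,-14 \right)} \right)} = - \frac{4}{91} + \frac{1}{96} = - \frac{293}{8736}$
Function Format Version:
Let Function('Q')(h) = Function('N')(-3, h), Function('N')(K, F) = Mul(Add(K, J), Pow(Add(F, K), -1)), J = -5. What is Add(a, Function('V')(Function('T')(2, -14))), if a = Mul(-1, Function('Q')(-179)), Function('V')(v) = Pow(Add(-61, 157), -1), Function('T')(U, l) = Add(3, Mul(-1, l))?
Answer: Rational(-293, 8736) ≈ -0.033539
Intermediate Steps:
Function('N')(K, F) = Mul(Pow(Add(F, K), -1), Add(-5, K)) (Function('N')(K, F) = Mul(Add(K, -5), Pow(Add(F, K), -1)) = Mul(Add(-5, K), Pow(Add(F, K), -1)) = Mul(Pow(Add(F, K), -1), Add(-5, K)))
Function('Q')(h) = Mul(-8, Pow(Add(-3, h), -1)) (Function('Q')(h) = Mul(Pow(Add(h, -3), -1), Add(-5, -3)) = Mul(Pow(Add(-3, h), -1), -8) = Mul(-8, Pow(Add(-3, h), -1)))
Function('V')(v) = Rational(1, 96) (Function('V')(v) = Pow(96, -1) = Rational(1, 96))
a = Rational(-4, 91) (a = Mul(-1, Mul(-8, Pow(Add(-3, -179), -1))) = Mul(-1, Mul(-8, Pow(-182, -1))) = Mul(-1, Mul(-8, Rational(-1, 182))) = Mul(-1, Rational(4, 91)) = Rational(-4, 91) ≈ -0.043956)
Add(a, Function('V')(Function('T')(2, -14))) = Add(Rational(-4, 91), Rational(1, 96)) = Rational(-293, 8736)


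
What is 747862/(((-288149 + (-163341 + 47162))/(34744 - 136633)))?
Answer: 12699818553/67388 ≈ 1.8846e+5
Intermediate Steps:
747862/(((-288149 + (-163341 + 47162))/(34744 - 136633))) = 747862/(((-288149 - 116179)/(-101889))) = 747862/((-404328*(-1/101889))) = 747862/(134776/33963) = 747862*(33963/134776) = 12699818553/67388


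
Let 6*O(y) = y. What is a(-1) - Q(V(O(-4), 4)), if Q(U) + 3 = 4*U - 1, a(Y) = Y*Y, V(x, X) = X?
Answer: -11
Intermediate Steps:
O(y) = y/6
a(Y) = Y²
Q(U) = -4 + 4*U (Q(U) = -3 + (4*U - 1) = -3 + (-1 + 4*U) = -4 + 4*U)
a(-1) - Q(V(O(-4), 4)) = (-1)² - (-4 + 4*4) = 1 - (-4 + 16) = 1 - 1*12 = 1 - 12 = -11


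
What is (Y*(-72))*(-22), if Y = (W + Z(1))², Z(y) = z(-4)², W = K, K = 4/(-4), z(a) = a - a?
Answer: 1584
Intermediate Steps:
z(a) = 0
K = -1 (K = 4*(-¼) = -1)
W = -1
Z(y) = 0 (Z(y) = 0² = 0)
Y = 1 (Y = (-1 + 0)² = (-1)² = 1)
(Y*(-72))*(-22) = (1*(-72))*(-22) = -72*(-22) = 1584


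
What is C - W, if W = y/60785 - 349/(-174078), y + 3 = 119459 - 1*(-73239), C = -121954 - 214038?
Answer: -711055241560867/2116266246 ≈ -3.3600e+5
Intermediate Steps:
C = -335992
y = 192695 (y = -3 + (119459 - 1*(-73239)) = -3 + (119459 + 73239) = -3 + 192698 = 192695)
W = 6713034835/2116266246 (W = 192695/60785 - 349/(-174078) = 192695*(1/60785) - 349*(-1/174078) = 38539/12157 + 349/174078 = 6713034835/2116266246 ≈ 3.1721)
C - W = -335992 - 1*6713034835/2116266246 = -335992 - 6713034835/2116266246 = -711055241560867/2116266246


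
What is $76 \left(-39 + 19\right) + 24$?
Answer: $-1496$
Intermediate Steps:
$76 \left(-39 + 19\right) + 24 = 76 \left(-20\right) + 24 = -1520 + 24 = -1496$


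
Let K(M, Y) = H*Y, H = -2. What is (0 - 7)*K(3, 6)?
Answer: 84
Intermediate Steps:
K(M, Y) = -2*Y
(0 - 7)*K(3, 6) = (0 - 7)*(-2*6) = -7*(-12) = 84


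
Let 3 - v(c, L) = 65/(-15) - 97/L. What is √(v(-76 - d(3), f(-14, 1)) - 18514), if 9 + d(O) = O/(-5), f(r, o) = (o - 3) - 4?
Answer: I*√666822/6 ≈ 136.1*I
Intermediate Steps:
f(r, o) = -7 + o (f(r, o) = (-3 + o) - 4 = -7 + o)
d(O) = -9 - O/5 (d(O) = -9 + O/(-5) = -9 + O*(-⅕) = -9 - O/5)
v(c, L) = 22/3 + 97/L (v(c, L) = 3 - (65/(-15) - 97/L) = 3 - (65*(-1/15) - 97/L) = 3 - (-13/3 - 97/L) = 3 + (13/3 + 97/L) = 22/3 + 97/L)
√(v(-76 - d(3), f(-14, 1)) - 18514) = √((22/3 + 97/(-7 + 1)) - 18514) = √((22/3 + 97/(-6)) - 18514) = √((22/3 + 97*(-⅙)) - 18514) = √((22/3 - 97/6) - 18514) = √(-53/6 - 18514) = √(-111137/6) = I*√666822/6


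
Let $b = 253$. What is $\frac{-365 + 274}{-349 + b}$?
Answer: $\frac{91}{96} \approx 0.94792$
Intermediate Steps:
$\frac{-365 + 274}{-349 + b} = \frac{-365 + 274}{-349 + 253} = - \frac{91}{-96} = \left(-91\right) \left(- \frac{1}{96}\right) = \frac{91}{96}$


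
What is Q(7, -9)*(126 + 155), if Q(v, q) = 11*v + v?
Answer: 23604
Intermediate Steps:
Q(v, q) = 12*v
Q(7, -9)*(126 + 155) = (12*7)*(126 + 155) = 84*281 = 23604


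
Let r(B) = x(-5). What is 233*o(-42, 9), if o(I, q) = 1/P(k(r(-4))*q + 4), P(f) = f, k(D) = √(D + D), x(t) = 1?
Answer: -466/73 + 2097*√2/146 ≈ 13.929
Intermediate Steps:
r(B) = 1
k(D) = √2*√D (k(D) = √(2*D) = √2*√D)
o(I, q) = 1/(4 + q*√2) (o(I, q) = 1/((√2*√1)*q + 4) = 1/((√2*1)*q + 4) = 1/(√2*q + 4) = 1/(q*√2 + 4) = 1/(4 + q*√2))
233*o(-42, 9) = 233/(4 + 9*√2)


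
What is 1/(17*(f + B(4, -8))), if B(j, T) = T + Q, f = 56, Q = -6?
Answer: 1/714 ≈ 0.0014006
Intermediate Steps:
B(j, T) = -6 + T (B(j, T) = T - 6 = -6 + T)
1/(17*(f + B(4, -8))) = 1/(17*(56 + (-6 - 8))) = 1/(17*(56 - 14)) = 1/(17*42) = 1/714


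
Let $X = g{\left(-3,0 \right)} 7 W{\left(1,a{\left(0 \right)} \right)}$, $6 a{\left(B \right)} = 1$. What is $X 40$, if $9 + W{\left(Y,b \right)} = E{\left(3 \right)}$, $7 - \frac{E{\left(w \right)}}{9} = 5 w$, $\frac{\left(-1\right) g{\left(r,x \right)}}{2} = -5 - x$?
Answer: $-226800$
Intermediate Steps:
$g{\left(r,x \right)} = 10 + 2 x$ ($g{\left(r,x \right)} = - 2 \left(-5 - x\right) = 10 + 2 x$)
$E{\left(w \right)} = 63 - 45 w$ ($E{\left(w \right)} = 63 - 9 \cdot 5 w = 63 - 45 w$)
$a{\left(B \right)} = \frac{1}{6}$ ($a{\left(B \right)} = \frac{1}{6} \cdot 1 = \frac{1}{6}$)
$W{\left(Y,b \right)} = -81$ ($W{\left(Y,b \right)} = -9 + \left(63 - 135\right) = -9 - 72 = -81$)
$X = -5670$ ($X = \left(10 + 2 \cdot 0\right) 7 \left(-81\right) = \left(10 + 0\right) 7 \left(-81\right) = 10 \cdot 7 \left(-81\right) = 70 \left(-81\right) = -5670$)
$X 40 = \left(-5670\right) 40 = -226800$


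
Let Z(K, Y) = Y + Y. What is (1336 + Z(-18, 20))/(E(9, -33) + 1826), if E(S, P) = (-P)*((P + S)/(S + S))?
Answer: 688/891 ≈ 0.77217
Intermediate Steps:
Z(K, Y) = 2*Y
E(S, P) = -P*(P + S)/(2*S) (E(S, P) = (-P)*((P + S)/((2*S))) = (-P)*((P + S)*(1/(2*S))) = (-P)*((P + S)/(2*S)) = -P*(P + S)/(2*S))
(1336 + Z(-18, 20))/(E(9, -33) + 1826) = (1336 + 2*20)/(-½*(-33)*(-33 + 9)/9 + 1826) = (1336 + 40)/(-½*(-33)*⅑*(-24) + 1826) = 1376/(-44 + 1826) = 1376/1782 = 1376*(1/1782) = 688/891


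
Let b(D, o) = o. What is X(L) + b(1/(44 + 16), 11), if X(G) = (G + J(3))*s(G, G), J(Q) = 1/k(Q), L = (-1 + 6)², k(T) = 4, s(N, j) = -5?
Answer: -461/4 ≈ -115.25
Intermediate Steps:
L = 25 (L = 5² = 25)
J(Q) = ¼ (J(Q) = 1/4 = ¼)
X(G) = -5/4 - 5*G (X(G) = (G + ¼)*(-5) = (¼ + G)*(-5) = -5/4 - 5*G)
X(L) + b(1/(44 + 16), 11) = (-5/4 - 5*25) + 11 = (-5/4 - 125) + 11 = -505/4 + 11 = -461/4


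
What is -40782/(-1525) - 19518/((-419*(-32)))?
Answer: 258520053/10223600 ≈ 25.287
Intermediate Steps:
-40782/(-1525) - 19518/((-419*(-32))) = -40782*(-1/1525) - 19518/13408 = 40782/1525 - 19518*1/13408 = 40782/1525 - 9759/6704 = 258520053/10223600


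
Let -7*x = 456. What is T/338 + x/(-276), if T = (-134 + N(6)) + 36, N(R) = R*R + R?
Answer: 1914/27209 ≈ 0.070344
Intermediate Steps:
N(R) = R + R**2 (N(R) = R**2 + R = R + R**2)
x = -456/7 (x = -1/7*456 = -456/7 ≈ -65.143)
T = -56 (T = (-134 + 6*(1 + 6)) + 36 = (-134 + 6*7) + 36 = (-134 + 42) + 36 = -92 + 36 = -56)
T/338 + x/(-276) = -56/338 - 456/7/(-276) = -56*1/338 - 456/7*(-1/276) = -28/169 + 38/161 = 1914/27209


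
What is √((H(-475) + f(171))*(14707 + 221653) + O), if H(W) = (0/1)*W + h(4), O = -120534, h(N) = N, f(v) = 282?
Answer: √67478426 ≈ 8214.5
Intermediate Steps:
H(W) = 4 (H(W) = (0/1)*W + 4 = (0*1)*W + 4 = 0*W + 4 = 0 + 4 = 4)
√((H(-475) + f(171))*(14707 + 221653) + O) = √((4 + 282)*(14707 + 221653) - 120534) = √(286*236360 - 120534) = √(67598960 - 120534) = √67478426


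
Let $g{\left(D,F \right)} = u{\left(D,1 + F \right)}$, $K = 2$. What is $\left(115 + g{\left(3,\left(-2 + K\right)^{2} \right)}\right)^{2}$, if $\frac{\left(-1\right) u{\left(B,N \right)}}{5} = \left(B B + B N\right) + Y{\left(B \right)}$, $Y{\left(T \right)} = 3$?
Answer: $1600$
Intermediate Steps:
$u{\left(B,N \right)} = -15 - 5 B^{2} - 5 B N$ ($u{\left(B,N \right)} = - 5 \left(\left(B B + B N\right) + 3\right) = - 5 \left(\left(B^{2} + B N\right) + 3\right) = - 5 \left(3 + B^{2} + B N\right) = -15 - 5 B^{2} - 5 B N$)
$g{\left(D,F \right)} = -15 - 5 D^{2} - 5 D \left(1 + F\right)$
$\left(115 + g{\left(3,\left(-2 + K\right)^{2} \right)}\right)^{2} = \left(115 - \left(15 + 45 + 15 \left(1 + \left(-2 + 2\right)^{2}\right)\right)\right)^{2} = \left(115 - \left(60 + 15 \left(1 + 0^{2}\right)\right)\right)^{2} = \left(115 - \left(60 + 15 \left(1 + 0\right)\right)\right)^{2} = \left(115 - \left(60 + 15\right)\right)^{2} = \left(115 - 75\right)^{2} = 40^{2} = 1600$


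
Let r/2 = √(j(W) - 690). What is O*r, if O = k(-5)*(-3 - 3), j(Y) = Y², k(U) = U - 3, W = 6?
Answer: 96*I*√654 ≈ 2455.0*I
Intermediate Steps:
k(U) = -3 + U
r = 2*I*√654 (r = 2*√(6² - 690) = 2*√(36 - 690) = 2*√(-654) = 2*(I*√654) = 2*I*√654 ≈ 51.147*I)
O = 48 (O = (-3 - 5)*(-3 - 3) = -8*(-6) = 48)
O*r = 48*(2*I*√654) = 96*I*√654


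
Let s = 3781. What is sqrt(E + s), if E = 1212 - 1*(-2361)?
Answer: sqrt(7354) ≈ 85.755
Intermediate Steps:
E = 3573 (E = 1212 + 2361 = 3573)
sqrt(E + s) = sqrt(3573 + 3781) = sqrt(7354)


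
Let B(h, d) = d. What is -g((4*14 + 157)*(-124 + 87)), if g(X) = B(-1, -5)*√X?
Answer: 5*I*√7881 ≈ 443.88*I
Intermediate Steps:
g(X) = -5*√X
-g((4*14 + 157)*(-124 + 87)) = -(-5)*√((4*14 + 157)*(-124 + 87)) = -(-5)*√((56 + 157)*(-37)) = -(-5)*√(213*(-37)) = -(-5)*√(-7881) = -(-5)*I*√7881 = 5*I*√7881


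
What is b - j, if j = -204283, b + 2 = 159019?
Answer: 363300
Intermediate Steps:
b = 159017 (b = -2 + 159019 = 159017)
b - j = 159017 - 1*(-204283) = 159017 + 204283 = 363300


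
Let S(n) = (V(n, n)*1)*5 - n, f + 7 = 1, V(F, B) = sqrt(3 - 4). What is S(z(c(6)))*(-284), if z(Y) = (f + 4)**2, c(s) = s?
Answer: 1136 - 1420*I ≈ 1136.0 - 1420.0*I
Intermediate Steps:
V(F, B) = I (V(F, B) = sqrt(-1) = I)
f = -6 (f = -7 + 1 = -6)
z(Y) = 4 (z(Y) = (-6 + 4)**2 = (-2)**2 = 4)
S(n) = -n + 5*I (S(n) = (I*1)*5 - n = I*5 - n = 5*I - n = -n + 5*I)
S(z(c(6)))*(-284) = (-1*4 + 5*I)*(-284) = (-4 + 5*I)*(-284) = 1136 - 1420*I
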